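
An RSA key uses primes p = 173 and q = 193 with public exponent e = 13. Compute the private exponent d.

7621

φ(n) = (p−1)(q−1) = 172·192 = 33024.
Need d with 13·d ≡ 1 (mod 33024). Apply the extended Euclidean algorithm:
33024 = 2540×13 + 4
13 = 3×4 + 1
4 = 4×1 + 0
Back-substitute:
1 = 13 − 3·4
1 = −3·33024 + 7621·13
So 13·7621 ≡ 1 (mod 33024), hence d = 7621.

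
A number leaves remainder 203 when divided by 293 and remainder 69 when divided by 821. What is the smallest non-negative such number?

Write x = 203 + 293·k. Then 293·k ≡ 69 − 203 ≡ 687 (mod 821).
Need 293⁻¹ mod 821. Extended Euclid on (821, 293):
821 = 2*293 + 235
293 = 1*235 + 58
235 = 4*58 + 3
58 = 19*3 + 1
3 = 3*1 + 0
Back-substitute:
1 = 58 − 19·3
1 = −19·235 + 77·58
1 = 77·293 − 96·235
1 = −96·821 + 269·293
293⁻¹ ≡ 269 (mod 821), so k ≡ 269·687 ≡ 78 (mod 821).
x = 203 + 293·78 = 23057.

23057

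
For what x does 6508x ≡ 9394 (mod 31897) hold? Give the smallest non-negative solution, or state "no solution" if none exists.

First find gcd(6508, 31897):
31897 = 4×6508 + 5865
6508 = 1×5865 + 643
5865 = 9×643 + 78
643 = 8×78 + 19
78 = 4×19 + 2
19 = 9×2 + 1
2 = 2×1 + 0
gcd = 1, so a unique solution mod 31897 exists.
Back-substitute for the Bézout coefficients:
1 = 19 − 9·2
1 = −9·78 + 37·19
1 = 37·643 − 305·78
1 = −305·5865 + 2782·643
1 = 2782·6508 − 3087·5865
1 = −3087·31897 + 15130·6508
So 6508·(15130) ≡ 1 (mod 31897), giving 6508⁻¹ ≡ 15130.
x ≡ 6508⁻¹·9394 ≡ 15130·9394 ≡ 30085 (mod 31897).

30085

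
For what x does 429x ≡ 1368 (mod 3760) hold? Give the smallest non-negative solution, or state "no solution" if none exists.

792

First find gcd(429, 3760):
3760 = 8·429 + 328
429 = 1·328 + 101
328 = 3·101 + 25
101 = 4·25 + 1
25 = 25·1 + 0
gcd = 1, so a unique solution mod 3760 exists.
Back-substitute for the Bézout coefficients:
1 = 101 − 4·25
1 = −4·328 + 13·101
1 = 13·429 − 17·328
1 = −17·3760 + 149·429
So 429·(149) ≡ 1 (mod 3760), giving 429⁻¹ ≡ 149.
x ≡ 429⁻¹·1368 ≡ 149·1368 ≡ 792 (mod 3760).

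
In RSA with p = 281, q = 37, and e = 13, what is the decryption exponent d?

3877

φ(n) = (p−1)(q−1) = 280·36 = 10080.
Need d with 13·d ≡ 1 (mod 10080). Apply the extended Euclidean algorithm:
10080 = 775·13 + 5
13 = 2·5 + 3
5 = 1·3 + 2
3 = 1·2 + 1
2 = 2·1 + 0
Back-substitute:
1 = 3 − 2
1 = −5 + 2·3
1 = 2·13 − 5·5
1 = −5·10080 + 3877·13
So 13·3877 ≡ 1 (mod 10080), hence d = 3877.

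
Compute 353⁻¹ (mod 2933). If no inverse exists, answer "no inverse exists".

gcd(2933, 353) by repeated division:
2933 = 8*353 + 109
353 = 3*109 + 26
109 = 4*26 + 5
26 = 5*5 + 1
5 = 5*1 + 0
The gcd is 1. Working backward:
1 = 26 − 5·5
1 = −5·109 + 21·26
1 = 21·353 − 68·109
1 = −68·2933 + 565·353
So 353·565 ≡ 1 (mod 2933).

565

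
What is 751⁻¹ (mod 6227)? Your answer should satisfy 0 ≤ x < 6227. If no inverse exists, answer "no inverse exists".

199

gcd(6227, 751) by repeated division:
6227 = 8*751 + 219
751 = 3*219 + 94
219 = 2*94 + 31
94 = 3*31 + 1
31 = 31*1 + 0
Since gcd(751, 6227) = 1, back-substitute to write 1 as a combination:
1 = 94 − 3·31
1 = −3·219 + 7·94
1 = 7·751 − 24·219
1 = −24·6227 + 199·751
So 751·199 ≡ 1 (mod 6227).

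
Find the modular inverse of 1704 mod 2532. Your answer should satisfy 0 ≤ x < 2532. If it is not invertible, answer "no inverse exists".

Compute gcd(1704, 2532):
2532 = 1×1704 + 828
1704 = 2×828 + 48
828 = 17×48 + 12
48 = 4×12 + 0
The gcd is 12, not 1, hence no inverse exists.

no inverse exists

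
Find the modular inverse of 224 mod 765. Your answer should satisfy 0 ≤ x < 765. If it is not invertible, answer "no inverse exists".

584

Run Euclid on (765, 224):
765 = 3*224 + 93
224 = 2*93 + 38
93 = 2*38 + 17
38 = 2*17 + 4
17 = 4*4 + 1
4 = 4*1 + 0
gcd = 1, so the inverse exists. Back-substitute:
1 = 17 − 4·4
1 = −4·38 + 9·17
1 = 9·93 − 22·38
1 = −22·224 + 53·93
1 = 53·765 − 181·224
Thus 224·(-181) ≡ 1 (mod 765); reducing, -181 mod 765 = 584.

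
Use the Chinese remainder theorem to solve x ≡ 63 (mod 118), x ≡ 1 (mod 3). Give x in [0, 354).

181

Write x = 63 + 118·k. Then 118·k ≡ 1 − 63 ≡ 1 (mod 3).
Need 118⁻¹ mod 3. Extended Euclid on (3, 1):
3 = 3×1 + 0
118⁻¹ ≡ 1 (mod 3), so k ≡ 1·1 ≡ 1 (mod 3).
x = 63 + 118·1 = 181.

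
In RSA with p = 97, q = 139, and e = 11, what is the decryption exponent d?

φ(n) = (p−1)(q−1) = 96·138 = 13248.
Need d with 11·d ≡ 1 (mod 13248). Apply the extended Euclidean algorithm:
13248 = 1204·11 + 4
11 = 2·4 + 3
4 = 1·3 + 1
3 = 3·1 + 0
Back-substitute:
1 = 4 − 3
1 = −11 + 3·4
1 = 3·13248 − 3613·11
So 11·(-3613) ≡ 1 (mod 13248), hence d ≡ -3613 ≡ 9635 (mod 13248).

9635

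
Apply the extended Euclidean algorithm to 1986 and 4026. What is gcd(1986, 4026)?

6

Repeated division:
4026 = 2·1986 + 54
1986 = 36·54 + 42
54 = 1·42 + 12
42 = 3·12 + 6
12 = 2·6 + 0
gcd(1986, 4026) = 6.
Back-substituting:
6 = 42 − 3·12
6 = −3·54 + 4·42
6 = 4·1986 − 147·54
6 = −147·4026 + 298·1986
So 6 = (-147)·4026 + (298)·1986.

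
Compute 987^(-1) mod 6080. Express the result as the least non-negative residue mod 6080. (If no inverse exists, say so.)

gcd(6080, 987) by repeated division:
6080 = 6*987 + 158
987 = 6*158 + 39
158 = 4*39 + 2
39 = 19*2 + 1
2 = 2*1 + 0
The gcd is 1. Working backward:
1 = 39 − 19·2
1 = −19·158 + 77·39
1 = 77·987 − 481·158
1 = −481·6080 + 2963·987
So 987·2963 ≡ 1 (mod 6080).

2963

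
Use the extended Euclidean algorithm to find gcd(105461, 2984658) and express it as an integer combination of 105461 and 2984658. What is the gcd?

1

Apply Euclid's algorithm to 2984658 and 105461:
2984658 = 28·105461 + 31750
105461 = 3·31750 + 10211
31750 = 3·10211 + 1117
10211 = 9·1117 + 158
1117 = 7·158 + 11
158 = 14·11 + 4
11 = 2·4 + 3
4 = 1·3 + 1
3 = 3·1 + 0
gcd(105461, 2984658) = 1.
Express as a combination:
1 = 4 − 3
1 = −11 + 3·4
1 = 3·158 − 43·11
1 = −43·1117 + 304·158
1 = 304·10211 − 2779·1117
1 = −2779·31750 + 8641·10211
1 = 8641·105461 − 28702·31750
1 = −28702·2984658 + 812297·105461
So 1 = (-28702)·2984658 + (812297)·105461.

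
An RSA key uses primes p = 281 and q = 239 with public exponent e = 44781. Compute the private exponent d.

58741

φ(n) = (p−1)(q−1) = 280·238 = 66640.
Need d with 44781·d ≡ 1 (mod 66640). Apply the extended Euclidean algorithm:
66640 = 1*44781 + 21859
44781 = 2*21859 + 1063
21859 = 20*1063 + 599
1063 = 1*599 + 464
599 = 1*464 + 135
464 = 3*135 + 59
135 = 2*59 + 17
59 = 3*17 + 8
17 = 2*8 + 1
8 = 8*1 + 0
Back-substitute:
1 = 17 − 2·8
1 = −2·59 + 7·17
1 = 7·135 − 16·59
1 = −16·464 + 55·135
1 = 55·599 − 71·464
1 = −71·1063 + 126·599
1 = 126·21859 − 2591·1063
1 = −2591·44781 + 5308·21859
1 = 5308·66640 − 7899·44781
So 44781·(-7899) ≡ 1 (mod 66640), hence d ≡ -7899 ≡ 58741 (mod 66640).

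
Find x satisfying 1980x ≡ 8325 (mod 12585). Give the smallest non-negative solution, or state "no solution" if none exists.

786

First find gcd(1980, 12585):
12585 = 6·1980 + 705
1980 = 2·705 + 570
705 = 1·570 + 135
570 = 4·135 + 30
135 = 4·30 + 15
30 = 2·15 + 0
gcd = 15 and 15 | 8325, so solutions exist. Divide through by 15: 132x ≡ 555 (mod 839).
Now find 132⁻¹ mod 839:
839 = 6×132 + 47
132 = 2×47 + 38
47 = 1×38 + 9
38 = 4×9 + 2
9 = 4×2 + 1
2 = 2×1 + 0
Back-substitute:
1 = 9 − 4·2
1 = −4·38 + 17·9
1 = 17·47 − 21·38
1 = −21·132 + 59·47
1 = 59·839 − 375·132
So 132·(-375) ≡ 1 (mod 839), i.e. 132⁻¹ ≡ 464.
Then x ≡ 464·555 ≡ 786 (mod 839); the smallest non-negative solution is x = 786.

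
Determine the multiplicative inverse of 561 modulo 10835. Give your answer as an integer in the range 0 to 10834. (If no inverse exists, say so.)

Compute gcd(561, 10835):
10835 = 19*561 + 176
561 = 3*176 + 33
176 = 5*33 + 11
33 = 3*11 + 0
gcd(561, 10835) = 11 ≠ 1, so 561 has no multiplicative inverse modulo 10835.

no inverse exists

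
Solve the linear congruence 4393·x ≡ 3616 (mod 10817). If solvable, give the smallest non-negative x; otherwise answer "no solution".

8486

First find gcd(4393, 10817):
10817 = 2*4393 + 2031
4393 = 2*2031 + 331
2031 = 6*331 + 45
331 = 7*45 + 16
45 = 2*16 + 13
16 = 1*13 + 3
13 = 4*3 + 1
3 = 3*1 + 0
gcd = 1, so a unique solution mod 10817 exists.
Back-substitute for the Bézout coefficients:
1 = 13 − 4·3
1 = −4·16 + 5·13
1 = 5·45 − 14·16
1 = −14·331 + 103·45
1 = 103·2031 − 632·331
1 = −632·4393 + 1367·2031
1 = 1367·10817 − 3366·4393
So 4393·(-3366) ≡ 1 (mod 10817), giving 4393⁻¹ ≡ 7451.
x ≡ 4393⁻¹·3616 ≡ 7451·3616 ≡ 8486 (mod 10817).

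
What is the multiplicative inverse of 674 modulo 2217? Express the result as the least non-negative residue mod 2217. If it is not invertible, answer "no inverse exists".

Apply the Euclidean algorithm to 2217 and 674:
2217 = 3×674 + 195
674 = 3×195 + 89
195 = 2×89 + 17
89 = 5×17 + 4
17 = 4×4 + 1
4 = 4×1 + 0
gcd = 1, so the inverse exists. Back-substitute:
1 = 17 − 4·4
1 = −4·89 + 21·17
1 = 21·195 − 46·89
1 = −46·674 + 159·195
1 = 159·2217 − 523·674
Thus 674·(-523) ≡ 1 (mod 2217); reducing, -523 mod 2217 = 1694.

1694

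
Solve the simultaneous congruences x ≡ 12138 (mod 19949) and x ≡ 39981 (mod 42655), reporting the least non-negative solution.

799607956

Write x = 12138 + 19949·k. Then 19949·k ≡ 39981 − 12138 ≡ 27843 (mod 42655).
Need 19949⁻¹ mod 42655. Extended Euclid on (42655, 19949):
42655 = 2·19949 + 2757
19949 = 7·2757 + 650
2757 = 4·650 + 157
650 = 4·157 + 22
157 = 7·22 + 3
22 = 7·3 + 1
3 = 3·1 + 0
Back-substitute:
1 = 22 − 7·3
1 = −7·157 + 50·22
1 = 50·650 − 207·157
1 = −207·2757 + 878·650
1 = 878·19949 − 6353·2757
1 = −6353·42655 + 13584·19949
19949⁻¹ ≡ 13584 (mod 42655), so k ≡ 13584·27843 ≡ 40082 (mod 42655).
x = 12138 + 19949·40082 = 799607956.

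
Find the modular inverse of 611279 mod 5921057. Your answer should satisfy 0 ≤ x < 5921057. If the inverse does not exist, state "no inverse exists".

5710505

Apply the Euclidean algorithm to 5921057 and 611279:
5921057 = 9×611279 + 419546
611279 = 1×419546 + 191733
419546 = 2×191733 + 36080
191733 = 5×36080 + 11333
36080 = 3×11333 + 2081
11333 = 5×2081 + 928
2081 = 2×928 + 225
928 = 4×225 + 28
225 = 8×28 + 1
28 = 28×1 + 0
Since gcd(611279, 5921057) = 1, back-substitute to write 1 as a combination:
1 = 225 − 8·28
1 = −8·928 + 33·225
1 = 33·2081 − 74·928
1 = −74·11333 + 403·2081
1 = 403·36080 − 1283·11333
1 = −1283·191733 + 6818·36080
1 = 6818·419546 − 14919·191733
1 = −14919·611279 + 21737·419546
1 = 21737·5921057 − 210552·611279
Hence 611279⁻¹ ≡ -210552 ≡ 5710505 (mod 5921057).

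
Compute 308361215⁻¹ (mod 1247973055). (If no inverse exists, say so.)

no inverse exists

Euclidean algorithm on 1247973055, 308361215:
1247973055 = 4×308361215 + 14528195
308361215 = 21×14528195 + 3269120
14528195 = 4×3269120 + 1451715
3269120 = 2×1451715 + 365690
1451715 = 3×365690 + 354645
365690 = 1×354645 + 11045
354645 = 32×11045 + 1205
11045 = 9×1205 + 200
1205 = 6×200 + 5
200 = 40×5 + 0
Since gcd = 5 > 1, 308361215 is not a unit mod 1247973055.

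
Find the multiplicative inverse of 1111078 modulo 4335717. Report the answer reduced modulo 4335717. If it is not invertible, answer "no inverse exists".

226897

gcd(4335717, 1111078) by repeated division:
4335717 = 3*1111078 + 1002483
1111078 = 1*1002483 + 108595
1002483 = 9*108595 + 25128
108595 = 4*25128 + 8083
25128 = 3*8083 + 879
8083 = 9*879 + 172
879 = 5*172 + 19
172 = 9*19 + 1
19 = 19*1 + 0
gcd = 1, so the inverse exists. Back-substitute:
1 = 172 − 9·19
1 = −9·879 + 46·172
1 = 46·8083 − 423·879
1 = −423·25128 + 1315·8083
1 = 1315·108595 − 5683·25128
1 = −5683·1002483 + 52462·108595
1 = 52462·1111078 − 58145·1002483
1 = −58145·4335717 + 226897·1111078
So 1111078·226897 ≡ 1 (mod 4335717).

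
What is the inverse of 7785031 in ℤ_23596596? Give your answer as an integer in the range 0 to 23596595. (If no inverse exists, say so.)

689227

Apply the Euclidean algorithm to 23596596 and 7785031:
23596596 = 3·7785031 + 241503
7785031 = 32·241503 + 56935
241503 = 4·56935 + 13763
56935 = 4·13763 + 1883
13763 = 7·1883 + 582
1883 = 3·582 + 137
582 = 4·137 + 34
137 = 4·34 + 1
34 = 34·1 + 0
gcd = 1, so the inverse exists. Back-substitute:
1 = 137 − 4·34
1 = −4·582 + 17·137
1 = 17·1883 − 55·582
1 = −55·13763 + 402·1883
1 = 402·56935 − 1663·13763
1 = −1663·241503 + 7054·56935
1 = 7054·7785031 − 227391·241503
1 = −227391·23596596 + 689227·7785031
So 7785031·689227 ≡ 1 (mod 23596596).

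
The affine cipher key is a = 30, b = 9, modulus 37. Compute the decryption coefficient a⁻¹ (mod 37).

21

gcd(37, 30) by repeated division:
37 = 1×30 + 7
30 = 4×7 + 2
7 = 3×2 + 1
2 = 2×1 + 0
gcd = 1, so the inverse exists. Back-substitute:
1 = 7 − 3·2
1 = −3·30 + 13·7
1 = 13·37 − 16·30
Hence 30⁻¹ ≡ -16 ≡ 21 (mod 37).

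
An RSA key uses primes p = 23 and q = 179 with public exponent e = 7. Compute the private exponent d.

1119

φ(n) = (p−1)(q−1) = 22·178 = 3916.
Need d with 7·d ≡ 1 (mod 3916). Apply the extended Euclidean algorithm:
3916 = 559×7 + 3
7 = 2×3 + 1
3 = 3×1 + 0
Back-substitute:
1 = 7 − 2·3
1 = −2·3916 + 1119·7
So 7·1119 ≡ 1 (mod 3916), hence d = 1119.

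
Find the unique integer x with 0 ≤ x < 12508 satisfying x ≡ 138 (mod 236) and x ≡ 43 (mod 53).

Write x = 138 + 236·k. Then 236·k ≡ 43 − 138 ≡ 11 (mod 53).
Need 236⁻¹ mod 53. Extended Euclid on (53, 24):
53 = 2×24 + 5
24 = 4×5 + 4
5 = 1×4 + 1
4 = 4×1 + 0
Back-substitute:
1 = 5 − 4
1 = −24 + 5·5
1 = 5·53 − 11·24
236⁻¹ ≡ 42 (mod 53), so k ≡ 42·11 ≡ 38 (mod 53).
x = 138 + 236·38 = 9106.

9106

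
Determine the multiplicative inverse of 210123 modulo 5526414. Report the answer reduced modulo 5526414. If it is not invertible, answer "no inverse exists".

Compute gcd(210123, 5526414):
5526414 = 26×210123 + 63216
210123 = 3×63216 + 20475
63216 = 3×20475 + 1791
20475 = 11×1791 + 774
1791 = 2×774 + 243
774 = 3×243 + 45
243 = 5×45 + 18
45 = 2×18 + 9
18 = 2×9 + 0
The gcd is 9, not 1, hence no inverse exists.

no inverse exists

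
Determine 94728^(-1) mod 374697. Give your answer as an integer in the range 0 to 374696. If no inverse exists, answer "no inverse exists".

Euclidean algorithm on 374697, 94728:
374697 = 3·94728 + 90513
94728 = 1·90513 + 4215
90513 = 21·4215 + 1998
4215 = 2·1998 + 219
1998 = 9·219 + 27
219 = 8·27 + 3
27 = 9·3 + 0
Since gcd = 3 > 1, 94728 is not a unit mod 374697.

no inverse exists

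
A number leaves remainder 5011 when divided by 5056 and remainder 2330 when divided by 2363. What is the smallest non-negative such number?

Write x = 5011 + 5056·k. Then 5056·k ≡ 2330 − 5011 ≡ 2045 (mod 2363).
Need 5056⁻¹ mod 2363. Extended Euclid on (2363, 330):
2363 = 7×330 + 53
330 = 6×53 + 12
53 = 4×12 + 5
12 = 2×5 + 2
5 = 2×2 + 1
2 = 2×1 + 0
Back-substitute:
1 = 5 − 2·2
1 = −2·12 + 5·5
1 = 5·53 − 22·12
1 = −22·330 + 137·53
1 = 137·2363 − 981·330
5056⁻¹ ≡ 1382 (mod 2363), so k ≡ 1382·2045 ≡ 42 (mod 2363).
x = 5011 + 5056·42 = 217363.

217363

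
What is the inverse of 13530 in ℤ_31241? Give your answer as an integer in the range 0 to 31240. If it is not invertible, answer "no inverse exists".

21587

Run Euclid on (31241, 13530):
31241 = 2*13530 + 4181
13530 = 3*4181 + 987
4181 = 4*987 + 233
987 = 4*233 + 55
233 = 4*55 + 13
55 = 4*13 + 3
13 = 4*3 + 1
3 = 3*1 + 0
gcd = 1, so the inverse exists. Back-substitute:
1 = 13 − 4·3
1 = −4·55 + 17·13
1 = 17·233 − 72·55
1 = −72·987 + 305·233
1 = 305·4181 − 1292·987
1 = −1292·13530 + 4181·4181
1 = 4181·31241 − 9654·13530
Thus 13530·(-9654) ≡ 1 (mod 31241); reducing, -9654 mod 31241 = 21587.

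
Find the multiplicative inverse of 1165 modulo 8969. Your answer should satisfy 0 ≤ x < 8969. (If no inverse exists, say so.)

gcd(8969, 1165) by repeated division:
8969 = 7*1165 + 814
1165 = 1*814 + 351
814 = 2*351 + 112
351 = 3*112 + 15
112 = 7*15 + 7
15 = 2*7 + 1
7 = 7*1 + 0
gcd = 1, so the inverse exists. Back-substitute:
1 = 15 − 2·7
1 = −2·112 + 15·15
1 = 15·351 − 47·112
1 = −47·814 + 109·351
1 = 109·1165 − 156·814
1 = −156·8969 + 1201·1165
So 1165·1201 ≡ 1 (mod 8969).

1201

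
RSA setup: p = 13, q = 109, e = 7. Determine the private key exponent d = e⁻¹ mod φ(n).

1111

φ(n) = (p−1)(q−1) = 12·108 = 1296.
Need d with 7·d ≡ 1 (mod 1296). Apply the extended Euclidean algorithm:
1296 = 185·7 + 1
7 = 7·1 + 0
Back-substitute:
1 = 1296 − 185·7
So 7·(-185) ≡ 1 (mod 1296), hence d ≡ -185 ≡ 1111 (mod 1296).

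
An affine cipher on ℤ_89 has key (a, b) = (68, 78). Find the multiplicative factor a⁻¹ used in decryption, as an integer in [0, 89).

gcd(89, 68) by repeated division:
89 = 1·68 + 21
68 = 3·21 + 5
21 = 4·5 + 1
5 = 5·1 + 0
The gcd is 1. Working backward:
1 = 21 − 4·5
1 = −4·68 + 13·21
1 = 13·89 − 17·68
Thus 68·(-17) ≡ 1 (mod 89); reducing, -17 mod 89 = 72.

72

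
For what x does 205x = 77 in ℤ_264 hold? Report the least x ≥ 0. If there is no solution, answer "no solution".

First find gcd(205, 264):
264 = 1·205 + 59
205 = 3·59 + 28
59 = 2·28 + 3
28 = 9·3 + 1
3 = 3·1 + 0
gcd = 1, so a unique solution mod 264 exists.
Back-substitute for the Bézout coefficients:
1 = 28 − 9·3
1 = −9·59 + 19·28
1 = 19·205 − 66·59
1 = −66·264 + 85·205
So 205·(85) ≡ 1 (mod 264), giving 205⁻¹ ≡ 85.
x ≡ 205⁻¹·77 ≡ 85·77 ≡ 209 (mod 264).

209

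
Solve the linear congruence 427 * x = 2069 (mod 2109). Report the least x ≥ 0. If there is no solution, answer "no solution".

First find gcd(427, 2109):
2109 = 4*427 + 401
427 = 1*401 + 26
401 = 15*26 + 11
26 = 2*11 + 4
11 = 2*4 + 3
4 = 1*3 + 1
3 = 3*1 + 0
gcd = 1, so a unique solution mod 2109 exists.
Back-substitute for the Bézout coefficients:
1 = 4 − 3
1 = −11 + 3·4
1 = 3·26 − 7·11
1 = −7·401 + 108·26
1 = 108·427 − 115·401
1 = −115·2109 + 568·427
So 427·(568) ≡ 1 (mod 2109), giving 427⁻¹ ≡ 568.
x ≡ 427⁻¹·2069 ≡ 568·2069 ≡ 479 (mod 2109).

479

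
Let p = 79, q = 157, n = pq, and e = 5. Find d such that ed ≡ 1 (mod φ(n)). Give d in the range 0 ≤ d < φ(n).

7301

φ(n) = (p−1)(q−1) = 78·156 = 12168.
Need d with 5·d ≡ 1 (mod 12168). Apply the extended Euclidean algorithm:
12168 = 2433*5 + 3
5 = 1*3 + 2
3 = 1*2 + 1
2 = 2*1 + 0
Back-substitute:
1 = 3 − 2
1 = −5 + 2·3
1 = 2·12168 − 4867·5
So 5·(-4867) ≡ 1 (mod 12168), hence d ≡ -4867 ≡ 7301 (mod 12168).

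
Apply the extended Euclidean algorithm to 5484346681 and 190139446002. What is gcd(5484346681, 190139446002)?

Repeated division:
190139446002 = 34×5484346681 + 3671658848
5484346681 = 1×3671658848 + 1812687833
3671658848 = 2×1812687833 + 46283182
1812687833 = 39×46283182 + 7643735
46283182 = 6×7643735 + 420772
7643735 = 18×420772 + 69839
420772 = 6×69839 + 1738
69839 = 40×1738 + 319
1738 = 5×319 + 143
319 = 2×143 + 33
143 = 4×33 + 11
33 = 3×11 + 0
gcd(5484346681, 190139446002) = 11.
Express as a combination:
11 = 143 − 4·33
11 = −4·319 + 9·143
11 = 9·1738 − 49·319
11 = −49·69839 + 1969·1738
11 = 1969·420772 − 11863·69839
11 = −11863·7643735 + 215503·420772
11 = 215503·46283182 − 1304881·7643735
11 = −1304881·1812687833 + 51105862·46283182
11 = 51105862·3671658848 − 103516605·1812687833
11 = −103516605·5484346681 + 154622467·3671658848
11 = 154622467·190139446002 − 5360680483·5484346681
So 11 = (154622467)·190139446002 + (-5360680483)·5484346681.

11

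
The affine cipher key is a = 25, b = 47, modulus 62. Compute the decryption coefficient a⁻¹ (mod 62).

5

Extended Euclidean algorithm:
62 = 2×25 + 12
25 = 2×12 + 1
12 = 12×1 + 0
gcd = 1, so the inverse exists. Back-substitute:
1 = 25 − 2·12
1 = −2·62 + 5·25
So 25·5 ≡ 1 (mod 62).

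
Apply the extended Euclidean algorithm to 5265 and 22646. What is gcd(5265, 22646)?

Repeated division:
22646 = 4×5265 + 1586
5265 = 3×1586 + 507
1586 = 3×507 + 65
507 = 7×65 + 52
65 = 1×52 + 13
52 = 4×13 + 0
gcd(5265, 22646) = 13.
Back-substituting:
13 = 65 − 52
13 = −507 + 8·65
13 = 8·1586 − 25·507
13 = −25·5265 + 83·1586
13 = 83·22646 − 357·5265
So 13 = (83)·22646 + (-357)·5265.

13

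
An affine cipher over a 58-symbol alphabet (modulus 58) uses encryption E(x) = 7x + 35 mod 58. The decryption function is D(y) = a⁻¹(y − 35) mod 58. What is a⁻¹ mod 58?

25

gcd(58, 7) by repeated division:
58 = 8·7 + 2
7 = 3·2 + 1
2 = 2·1 + 0
The gcd is 1. Working backward:
1 = 7 − 3·2
1 = −3·58 + 25·7
So 7·25 ≡ 1 (mod 58).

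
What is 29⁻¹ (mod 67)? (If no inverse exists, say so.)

37

gcd(67, 29) by repeated division:
67 = 2*29 + 9
29 = 3*9 + 2
9 = 4*2 + 1
2 = 2*1 + 0
Since gcd(29, 67) = 1, back-substitute to write 1 as a combination:
1 = 9 − 4·2
1 = −4·29 + 13·9
1 = 13·67 − 30·29
Thus 29·(-30) ≡ 1 (mod 67); reducing, -30 mod 67 = 37.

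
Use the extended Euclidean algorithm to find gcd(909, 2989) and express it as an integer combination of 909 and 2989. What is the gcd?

Euclidean algorithm:
2989 = 3*909 + 262
909 = 3*262 + 123
262 = 2*123 + 16
123 = 7*16 + 11
16 = 1*11 + 5
11 = 2*5 + 1
5 = 5*1 + 0
gcd(909, 2989) = 1.
Back-substituting:
1 = 11 − 2·5
1 = −2·16 + 3·11
1 = 3·123 − 23·16
1 = −23·262 + 49·123
1 = 49·909 − 170·262
1 = −170·2989 + 559·909
So 1 = (-170)·2989 + (559)·909.

1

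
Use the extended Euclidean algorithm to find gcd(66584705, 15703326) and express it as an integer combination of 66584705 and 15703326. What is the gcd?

1

Apply Euclid's algorithm to 66584705 and 15703326:
66584705 = 4×15703326 + 3771401
15703326 = 4×3771401 + 617722
3771401 = 6×617722 + 65069
617722 = 9×65069 + 32101
65069 = 2×32101 + 867
32101 = 37×867 + 22
867 = 39×22 + 9
22 = 2×9 + 4
9 = 2×4 + 1
4 = 4×1 + 0
gcd(66584705, 15703326) = 1.
Back-substituting:
1 = 9 − 2·4
1 = −2·22 + 5·9
1 = 5·867 − 197·22
1 = −197·32101 + 7294·867
1 = 7294·65069 − 14785·32101
1 = −14785·617722 + 140359·65069
1 = 140359·3771401 − 856939·617722
1 = −856939·15703326 + 3568115·3771401
1 = 3568115·66584705 − 15129399·15703326
So 1 = (3568115)·66584705 + (-15129399)·15703326.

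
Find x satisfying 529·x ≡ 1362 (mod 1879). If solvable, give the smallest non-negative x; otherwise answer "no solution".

First find gcd(529, 1879):
1879 = 3·529 + 292
529 = 1·292 + 237
292 = 1·237 + 55
237 = 4·55 + 17
55 = 3·17 + 4
17 = 4·4 + 1
4 = 4·1 + 0
gcd = 1, so a unique solution mod 1879 exists.
Back-substitute for the Bézout coefficients:
1 = 17 − 4·4
1 = −4·55 + 13·17
1 = 13·237 − 56·55
1 = −56·292 + 69·237
1 = 69·529 − 125·292
1 = −125·1879 + 444·529
So 529·(444) ≡ 1 (mod 1879), giving 529⁻¹ ≡ 444.
x ≡ 529⁻¹·1362 ≡ 444·1362 ≡ 1569 (mod 1879).

1569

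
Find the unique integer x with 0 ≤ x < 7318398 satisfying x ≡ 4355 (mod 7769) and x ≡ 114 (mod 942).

742410

Write x = 4355 + 7769·k. Then 7769·k ≡ 114 − 4355 ≡ 469 (mod 942).
Need 7769⁻¹ mod 942. Extended Euclid on (942, 233):
942 = 4·233 + 10
233 = 23·10 + 3
10 = 3·3 + 1
3 = 3·1 + 0
Back-substitute:
1 = 10 − 3·3
1 = −3·233 + 70·10
1 = 70·942 − 283·233
7769⁻¹ ≡ 659 (mod 942), so k ≡ 659·469 ≡ 95 (mod 942).
x = 4355 + 7769·95 = 742410.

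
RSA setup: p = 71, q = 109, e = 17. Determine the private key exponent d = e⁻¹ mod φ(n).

3113

φ(n) = (p−1)(q−1) = 70·108 = 7560.
Need d with 17·d ≡ 1 (mod 7560). Apply the extended Euclidean algorithm:
7560 = 444*17 + 12
17 = 1*12 + 5
12 = 2*5 + 2
5 = 2*2 + 1
2 = 2*1 + 0
Back-substitute:
1 = 5 − 2·2
1 = −2·12 + 5·5
1 = 5·17 − 7·12
1 = −7·7560 + 3113·17
So 17·3113 ≡ 1 (mod 7560), hence d = 3113.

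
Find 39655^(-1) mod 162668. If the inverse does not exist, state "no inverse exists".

no inverse exists

Compute gcd(39655, 162668):
162668 = 4·39655 + 4048
39655 = 9·4048 + 3223
4048 = 1·3223 + 825
3223 = 3·825 + 748
825 = 1·748 + 77
748 = 9·77 + 55
77 = 1·55 + 22
55 = 2·22 + 11
22 = 2·11 + 0
Since gcd = 11 > 1, 39655 is not a unit mod 162668.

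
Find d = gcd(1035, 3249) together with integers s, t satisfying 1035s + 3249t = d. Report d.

Apply Euclid's algorithm to 3249 and 1035:
3249 = 3*1035 + 144
1035 = 7*144 + 27
144 = 5*27 + 9
27 = 3*9 + 0
gcd(1035, 3249) = 9.
Working backward:
9 = 144 − 5·27
9 = −5·1035 + 36·144
9 = 36·3249 − 113·1035
So 9 = (36)·3249 + (-113)·1035.

9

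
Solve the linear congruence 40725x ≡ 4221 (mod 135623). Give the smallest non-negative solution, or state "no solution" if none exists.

39623

First find gcd(40725, 135623):
135623 = 3·40725 + 13448
40725 = 3·13448 + 381
13448 = 35·381 + 113
381 = 3·113 + 42
113 = 2·42 + 29
42 = 1·29 + 13
29 = 2·13 + 3
13 = 4·3 + 1
3 = 3·1 + 0
gcd = 1, so a unique solution mod 135623 exists.
Back-substitute for the Bézout coefficients:
1 = 13 − 4·3
1 = −4·29 + 9·13
1 = 9·42 − 13·29
1 = −13·113 + 35·42
1 = 35·381 − 118·113
1 = −118·13448 + 4165·381
1 = 4165·40725 − 12613·13448
1 = −12613·135623 + 42004·40725
So 40725·(42004) ≡ 1 (mod 135623), giving 40725⁻¹ ≡ 42004.
x ≡ 40725⁻¹·4221 ≡ 42004·4221 ≡ 39623 (mod 135623).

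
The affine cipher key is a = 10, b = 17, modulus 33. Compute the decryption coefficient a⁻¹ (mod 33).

Run Euclid on (33, 10):
33 = 3×10 + 3
10 = 3×3 + 1
3 = 3×1 + 0
Since gcd(10, 33) = 1, back-substitute to write 1 as a combination:
1 = 10 − 3·3
1 = −3·33 + 10·10
So 10·10 ≡ 1 (mod 33).

10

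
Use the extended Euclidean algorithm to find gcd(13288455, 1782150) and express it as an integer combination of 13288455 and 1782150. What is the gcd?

15

Repeated division:
13288455 = 7×1782150 + 813405
1782150 = 2×813405 + 155340
813405 = 5×155340 + 36705
155340 = 4×36705 + 8520
36705 = 4×8520 + 2625
8520 = 3×2625 + 645
2625 = 4×645 + 45
645 = 14×45 + 15
45 = 3×15 + 0
gcd(13288455, 1782150) = 15.
Express as a combination:
15 = 645 − 14·45
15 = −14·2625 + 57·645
15 = 57·8520 − 185·2625
15 = −185·36705 + 797·8520
15 = 797·155340 − 3373·36705
15 = −3373·813405 + 17662·155340
15 = 17662·1782150 − 38697·813405
15 = −38697·13288455 + 288541·1782150
So 15 = (-38697)·13288455 + (288541)·1782150.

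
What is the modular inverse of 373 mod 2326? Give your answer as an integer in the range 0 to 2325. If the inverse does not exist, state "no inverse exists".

Apply the Euclidean algorithm to 2326 and 373:
2326 = 6×373 + 88
373 = 4×88 + 21
88 = 4×21 + 4
21 = 5×4 + 1
4 = 4×1 + 0
Since gcd(373, 2326) = 1, back-substitute to write 1 as a combination:
1 = 21 − 5·4
1 = −5·88 + 21·21
1 = 21·373 − 89·88
1 = −89·2326 + 555·373
So 373·555 ≡ 1 (mod 2326).

555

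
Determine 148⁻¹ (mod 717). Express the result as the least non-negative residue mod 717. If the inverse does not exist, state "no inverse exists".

499

Run Euclid on (717, 148):
717 = 4·148 + 125
148 = 1·125 + 23
125 = 5·23 + 10
23 = 2·10 + 3
10 = 3·3 + 1
3 = 3·1 + 0
The gcd is 1. Working backward:
1 = 10 − 3·3
1 = −3·23 + 7·10
1 = 7·125 − 38·23
1 = −38·148 + 45·125
1 = 45·717 − 218·148
So 148·(-218) ≡ 1 (mod 717), and -218 ≡ 499 (mod 717).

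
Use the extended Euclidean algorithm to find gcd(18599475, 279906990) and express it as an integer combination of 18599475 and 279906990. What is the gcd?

Euclidean algorithm:
279906990 = 15·18599475 + 914865
18599475 = 20·914865 + 302175
914865 = 3·302175 + 8340
302175 = 36·8340 + 1935
8340 = 4·1935 + 600
1935 = 3·600 + 135
600 = 4·135 + 60
135 = 2·60 + 15
60 = 4·15 + 0
gcd(18599475, 279906990) = 15.
Working backward:
15 = 135 − 2·60
15 = −2·600 + 9·135
15 = 9·1935 − 29·600
15 = −29·8340 + 125·1935
15 = 125·302175 − 4529·8340
15 = −4529·914865 + 13712·302175
15 = 13712·18599475 − 278769·914865
15 = −278769·279906990 + 4195247·18599475
So 15 = (-278769)·279906990 + (4195247)·18599475.

15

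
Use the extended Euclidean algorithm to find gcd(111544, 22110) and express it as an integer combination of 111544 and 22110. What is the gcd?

2

Euclidean algorithm:
111544 = 5×22110 + 994
22110 = 22×994 + 242
994 = 4×242 + 26
242 = 9×26 + 8
26 = 3×8 + 2
8 = 4×2 + 0
gcd(111544, 22110) = 2.
Working backward:
2 = 26 − 3·8
2 = −3·242 + 28·26
2 = 28·994 − 115·242
2 = −115·22110 + 2558·994
2 = 2558·111544 − 12905·22110
So 2 = (2558)·111544 + (-12905)·22110.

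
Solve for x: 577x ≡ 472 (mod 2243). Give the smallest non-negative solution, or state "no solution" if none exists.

First find gcd(577, 2243):
2243 = 3·577 + 512
577 = 1·512 + 65
512 = 7·65 + 57
65 = 1·57 + 8
57 = 7·8 + 1
8 = 8·1 + 0
gcd = 1, so a unique solution mod 2243 exists.
Back-substitute for the Bézout coefficients:
1 = 57 − 7·8
1 = −7·65 + 8·57
1 = 8·512 − 63·65
1 = −63·577 + 71·512
1 = 71·2243 − 276·577
So 577·(-276) ≡ 1 (mod 2243), giving 577⁻¹ ≡ 1967.
x ≡ 577⁻¹·472 ≡ 1967·472 ≡ 2065 (mod 2243).

2065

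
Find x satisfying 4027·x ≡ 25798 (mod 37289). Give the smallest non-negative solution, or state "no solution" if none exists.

First find gcd(4027, 37289):
37289 = 9×4027 + 1046
4027 = 3×1046 + 889
1046 = 1×889 + 157
889 = 5×157 + 104
157 = 1×104 + 53
104 = 1×53 + 51
53 = 1×51 + 2
51 = 25×2 + 1
2 = 2×1 + 0
gcd = 1, so a unique solution mod 37289 exists.
Back-substitute for the Bézout coefficients:
1 = 51 − 25·2
1 = −25·53 + 26·51
1 = 26·104 − 51·53
1 = −51·157 + 77·104
1 = 77·889 − 436·157
1 = −436·1046 + 513·889
1 = 513·4027 − 1975·1046
1 = −1975·37289 + 18288·4027
So 4027·(18288) ≡ 1 (mod 37289), giving 4027⁻¹ ≡ 18288.
x ≡ 4027⁻¹·25798 ≡ 18288·25798 ≡ 13396 (mod 37289).

13396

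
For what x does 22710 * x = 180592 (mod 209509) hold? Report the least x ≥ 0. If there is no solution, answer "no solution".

First find gcd(22710, 209509):
209509 = 9×22710 + 5119
22710 = 4×5119 + 2234
5119 = 2×2234 + 651
2234 = 3×651 + 281
651 = 2×281 + 89
281 = 3×89 + 14
89 = 6×14 + 5
14 = 2×5 + 4
5 = 1×4 + 1
4 = 4×1 + 0
gcd = 1, so a unique solution mod 209509 exists.
Back-substitute for the Bézout coefficients:
1 = 5 − 4
1 = −14 + 3·5
1 = 3·89 − 19·14
1 = −19·281 + 60·89
1 = 60·651 − 139·281
1 = −139·2234 + 477·651
1 = 477·5119 − 1093·2234
1 = −1093·22710 + 4849·5119
1 = 4849·209509 − 44734·22710
So 22710·(-44734) ≡ 1 (mod 209509), giving 22710⁻¹ ≡ 164775.
x ≡ 22710⁻¹·180592 ≡ 164775·180592 ≡ 64512 (mod 209509).

64512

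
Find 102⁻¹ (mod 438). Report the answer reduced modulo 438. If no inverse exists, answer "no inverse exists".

no inverse exists

Compute gcd(102, 438):
438 = 4·102 + 30
102 = 3·30 + 12
30 = 2·12 + 6
12 = 2·6 + 0
The gcd is 6, not 1, hence no inverse exists.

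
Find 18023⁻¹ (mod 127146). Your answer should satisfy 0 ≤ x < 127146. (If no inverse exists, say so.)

106751

Apply the Euclidean algorithm to 127146 and 18023:
127146 = 7×18023 + 985
18023 = 18×985 + 293
985 = 3×293 + 106
293 = 2×106 + 81
106 = 1×81 + 25
81 = 3×25 + 6
25 = 4×6 + 1
6 = 6×1 + 0
Since gcd(18023, 127146) = 1, back-substitute to write 1 as a combination:
1 = 25 − 4·6
1 = −4·81 + 13·25
1 = 13·106 − 17·81
1 = −17·293 + 47·106
1 = 47·985 − 158·293
1 = −158·18023 + 2891·985
1 = 2891·127146 − 20395·18023
Thus 18023·(-20395) ≡ 1 (mod 127146); reducing, -20395 mod 127146 = 106751.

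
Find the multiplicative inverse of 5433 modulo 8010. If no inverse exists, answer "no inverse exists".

Euclidean algorithm on 8010, 5433:
8010 = 1×5433 + 2577
5433 = 2×2577 + 279
2577 = 9×279 + 66
279 = 4×66 + 15
66 = 4×15 + 6
15 = 2×6 + 3
6 = 2×3 + 0
Since gcd = 3 > 1, 5433 is not a unit mod 8010.

no inverse exists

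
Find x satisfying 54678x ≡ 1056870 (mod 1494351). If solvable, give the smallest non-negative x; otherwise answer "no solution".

First find gcd(54678, 1494351):
1494351 = 27·54678 + 18045
54678 = 3·18045 + 543
18045 = 33·543 + 126
543 = 4·126 + 39
126 = 3·39 + 9
39 = 4·9 + 3
9 = 3·3 + 0
gcd = 3 and 3 | 1056870, so solutions exist. Divide through by 3: 18226x ≡ 352290 (mod 498117).
Now find 18226⁻¹ mod 498117:
498117 = 27·18226 + 6015
18226 = 3·6015 + 181
6015 = 33·181 + 42
181 = 4·42 + 13
42 = 3·13 + 3
13 = 4·3 + 1
3 = 3·1 + 0
Back-substitute:
1 = 13 − 4·3
1 = −4·42 + 13·13
1 = 13·181 − 56·42
1 = −56·6015 + 1861·181
1 = 1861·18226 − 5639·6015
1 = −5639·498117 + 154114·18226
So 18226⁻¹ ≡ 154114 (mod 498117).
Then x ≡ 154114·352290 ≡ 60528 (mod 498117); the smallest non-negative solution is x = 60528.

60528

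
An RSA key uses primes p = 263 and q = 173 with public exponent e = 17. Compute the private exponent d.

φ(n) = (p−1)(q−1) = 262·172 = 45064.
Need d with 17·d ≡ 1 (mod 45064). Apply the extended Euclidean algorithm:
45064 = 2650×17 + 14
17 = 1×14 + 3
14 = 4×3 + 2
3 = 1×2 + 1
2 = 2×1 + 0
Back-substitute:
1 = 3 − 2
1 = −14 + 5·3
1 = 5·17 − 6·14
1 = −6·45064 + 15905·17
So 17·15905 ≡ 1 (mod 45064), hence d = 15905.

15905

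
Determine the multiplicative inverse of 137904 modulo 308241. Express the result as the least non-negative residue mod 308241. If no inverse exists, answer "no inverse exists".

no inverse exists

Compute gcd(137904, 308241):
308241 = 2*137904 + 32433
137904 = 4*32433 + 8172
32433 = 3*8172 + 7917
8172 = 1*7917 + 255
7917 = 31*255 + 12
255 = 21*12 + 3
12 = 4*3 + 0
gcd(137904, 308241) = 3 ≠ 1, so 137904 has no multiplicative inverse modulo 308241.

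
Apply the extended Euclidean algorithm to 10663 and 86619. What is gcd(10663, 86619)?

1

Euclidean algorithm:
86619 = 8*10663 + 1315
10663 = 8*1315 + 143
1315 = 9*143 + 28
143 = 5*28 + 3
28 = 9*3 + 1
3 = 3*1 + 0
gcd(10663, 86619) = 1.
Back-substituting:
1 = 28 − 9·3
1 = −9·143 + 46·28
1 = 46·1315 − 423·143
1 = −423·10663 + 3430·1315
1 = 3430·86619 − 27863·10663
So 1 = (3430)·86619 + (-27863)·10663.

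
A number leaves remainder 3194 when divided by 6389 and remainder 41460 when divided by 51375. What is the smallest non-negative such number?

Write x = 3194 + 6389·k. Then 6389·k ≡ 41460 − 3194 ≡ 38266 (mod 51375).
Need 6389⁻¹ mod 51375. Extended Euclid on (51375, 6389):
51375 = 8·6389 + 263
6389 = 24·263 + 77
263 = 3·77 + 32
77 = 2·32 + 13
32 = 2·13 + 6
13 = 2·6 + 1
6 = 6·1 + 0
Back-substitute:
1 = 13 − 2·6
1 = −2·32 + 5·13
1 = 5·77 − 12·32
1 = −12·263 + 41·77
1 = 41·6389 − 996·263
1 = −996·51375 + 8009·6389
6389⁻¹ ≡ 8009 (mod 51375), so k ≡ 8009·38266 ≡ 20519 (mod 51375).
x = 3194 + 6389·20519 = 131099085.

131099085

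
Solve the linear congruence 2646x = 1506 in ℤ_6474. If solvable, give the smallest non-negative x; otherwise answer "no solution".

First find gcd(2646, 6474):
6474 = 2*2646 + 1182
2646 = 2*1182 + 282
1182 = 4*282 + 54
282 = 5*54 + 12
54 = 4*12 + 6
12 = 2*6 + 0
gcd = 6 and 6 | 1506, so solutions exist. Divide through by 6: 441x ≡ 251 (mod 1079).
Now find 441⁻¹ mod 1079:
1079 = 2·441 + 197
441 = 2·197 + 47
197 = 4·47 + 9
47 = 5·9 + 2
9 = 4·2 + 1
2 = 2·1 + 0
Back-substitute:
1 = 9 − 4·2
1 = −4·47 + 21·9
1 = 21·197 − 88·47
1 = −88·441 + 197·197
1 = 197·1079 − 482·441
So 441·(-482) ≡ 1 (mod 1079), i.e. 441⁻¹ ≡ 597.
Then x ≡ 597·251 ≡ 945 (mod 1079); the smallest non-negative solution is x = 945.

945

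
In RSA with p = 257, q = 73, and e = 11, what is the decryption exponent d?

5027

φ(n) = (p−1)(q−1) = 256·72 = 18432.
Need d with 11·d ≡ 1 (mod 18432). Apply the extended Euclidean algorithm:
18432 = 1675·11 + 7
11 = 1·7 + 4
7 = 1·4 + 3
4 = 1·3 + 1
3 = 3·1 + 0
Back-substitute:
1 = 4 − 3
1 = −7 + 2·4
1 = 2·11 − 3·7
1 = −3·18432 + 5027·11
So 11·5027 ≡ 1 (mod 18432), hence d = 5027.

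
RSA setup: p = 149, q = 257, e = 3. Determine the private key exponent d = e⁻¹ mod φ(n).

φ(n) = (p−1)(q−1) = 148·256 = 37888.
Need d with 3·d ≡ 1 (mod 37888). Apply the extended Euclidean algorithm:
37888 = 12629*3 + 1
3 = 3*1 + 0
Back-substitute:
1 = 37888 − 12629·3
So 3·(-12629) ≡ 1 (mod 37888), hence d ≡ -12629 ≡ 25259 (mod 37888).

25259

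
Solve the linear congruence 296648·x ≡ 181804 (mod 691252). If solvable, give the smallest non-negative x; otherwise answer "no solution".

First find gcd(296648, 691252):
691252 = 2×296648 + 97956
296648 = 3×97956 + 2780
97956 = 35×2780 + 656
2780 = 4×656 + 156
656 = 4×156 + 32
156 = 4×32 + 28
32 = 1×28 + 4
28 = 7×4 + 0
gcd = 4 and 4 | 181804, so solutions exist. Divide through by 4: 74162x ≡ 45451 (mod 172813).
Now find 74162⁻¹ mod 172813:
172813 = 2×74162 + 24489
74162 = 3×24489 + 695
24489 = 35×695 + 164
695 = 4×164 + 39
164 = 4×39 + 8
39 = 4×8 + 7
8 = 1×7 + 1
7 = 7×1 + 0
Back-substitute:
1 = 8 − 7
1 = −39 + 5·8
1 = 5·164 − 21·39
1 = −21·695 + 89·164
1 = 89·24489 − 3136·695
1 = −3136·74162 + 9497·24489
1 = 9497·172813 − 22130·74162
So 74162·(-22130) ≡ 1 (mod 172813), i.e. 74162⁻¹ ≡ 150683.
Then x ≡ 150683·45451 ≡ 113843 (mod 172813); the smallest non-negative solution is x = 113843.

113843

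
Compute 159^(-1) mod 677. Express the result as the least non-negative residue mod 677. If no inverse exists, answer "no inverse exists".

132

Run Euclid on (677, 159):
677 = 4·159 + 41
159 = 3·41 + 36
41 = 1·36 + 5
36 = 7·5 + 1
5 = 5·1 + 0
gcd = 1, so the inverse exists. Back-substitute:
1 = 36 − 7·5
1 = −7·41 + 8·36
1 = 8·159 − 31·41
1 = −31·677 + 132·159
So 159·132 ≡ 1 (mod 677).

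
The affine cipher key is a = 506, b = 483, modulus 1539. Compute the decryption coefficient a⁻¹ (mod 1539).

806

gcd(1539, 506) by repeated division:
1539 = 3*506 + 21
506 = 24*21 + 2
21 = 10*2 + 1
2 = 2*1 + 0
The gcd is 1. Working backward:
1 = 21 − 10·2
1 = −10·506 + 241·21
1 = 241·1539 − 733·506
Hence 506⁻¹ ≡ -733 ≡ 806 (mod 1539).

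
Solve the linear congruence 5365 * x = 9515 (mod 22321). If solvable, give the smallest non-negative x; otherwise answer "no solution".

First find gcd(5365, 22321):
22321 = 4*5365 + 861
5365 = 6*861 + 199
861 = 4*199 + 65
199 = 3*65 + 4
65 = 16*4 + 1
4 = 4*1 + 0
gcd = 1, so a unique solution mod 22321 exists.
Back-substitute for the Bézout coefficients:
1 = 65 − 16·4
1 = −16·199 + 49·65
1 = 49·861 − 212·199
1 = −212·5365 + 1321·861
1 = 1321·22321 − 5496·5365
So 5365·(-5496) ≡ 1 (mod 22321), giving 5365⁻¹ ≡ 16825.
x ≡ 5365⁻¹·9515 ≡ 16825·9515 ≡ 3663 (mod 22321).

3663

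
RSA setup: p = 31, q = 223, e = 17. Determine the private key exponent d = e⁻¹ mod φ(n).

φ(n) = (p−1)(q−1) = 30·222 = 6660.
Need d with 17·d ≡ 1 (mod 6660). Apply the extended Euclidean algorithm:
6660 = 391×17 + 13
17 = 1×13 + 4
13 = 3×4 + 1
4 = 4×1 + 0
Back-substitute:
1 = 13 − 3·4
1 = −3·17 + 4·13
1 = 4·6660 − 1567·17
So 17·(-1567) ≡ 1 (mod 6660), hence d ≡ -1567 ≡ 5093 (mod 6660).

5093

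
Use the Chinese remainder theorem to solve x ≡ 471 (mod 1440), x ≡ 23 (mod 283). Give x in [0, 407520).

72471

Write x = 471 + 1440·k. Then 1440·k ≡ 23 − 471 ≡ 118 (mod 283).
Need 1440⁻¹ mod 283. Extended Euclid on (283, 25):
283 = 11×25 + 8
25 = 3×8 + 1
8 = 8×1 + 0
Back-substitute:
1 = 25 − 3·8
1 = −3·283 + 34·25
1440⁻¹ ≡ 34 (mod 283), so k ≡ 34·118 ≡ 50 (mod 283).
x = 471 + 1440·50 = 72471.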